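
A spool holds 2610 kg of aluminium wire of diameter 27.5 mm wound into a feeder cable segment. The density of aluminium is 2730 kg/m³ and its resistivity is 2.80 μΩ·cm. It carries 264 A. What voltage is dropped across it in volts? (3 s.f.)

ρ = 2.80 μΩ·cm = 2.80×10^-8 Ω·m
A = π(d/2)² = π(1.3750e-02 m)² = 5.9396e-04 m²
L = m/(density·A) = 2610/(2730×5.9396e-04) = 1610 m
R = ρL/A = (2.80×10^-8)(1610)/(5.9396e-04) = 0.07588 Ω
V = IR = 264 × 0.07588 = 20.0 V

20.0 V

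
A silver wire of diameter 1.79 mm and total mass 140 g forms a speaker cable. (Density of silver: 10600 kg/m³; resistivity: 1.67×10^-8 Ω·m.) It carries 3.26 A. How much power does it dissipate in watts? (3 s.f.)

A = π(d/2)² = π(8.9500e-04 m)² = 2.5165e-06 m²
L = m/(density·A) = 0.14/(10600×2.5165e-06) = 5.248 m
R = ρL/A = (1.67×10^-8)(5.248)/(2.5165e-06) = 0.03483 Ω
P = I²R = (3.26)² × 0.03483 = 0.370 W

0.370 W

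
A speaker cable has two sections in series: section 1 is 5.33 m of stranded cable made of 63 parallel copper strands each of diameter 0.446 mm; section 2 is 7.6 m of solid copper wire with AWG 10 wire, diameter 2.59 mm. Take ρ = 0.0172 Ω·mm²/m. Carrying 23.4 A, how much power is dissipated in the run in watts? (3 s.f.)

18.7 W

ρ = 0.0172 Ω·mm²/m = 1.72×10^-8 Ω·m
Section 1: A_strand = π(2.2300e-04)² = 1.562e-07 m²; R₁ = ρL/(N·A_s) = (1.72×10^-8)(5.33)/(63×1.562e-07) = 0.009314 Ω
Section 2: A = π(2.59/2 mm)² = π(1.2950e-03 m)² = 5.269e-06 m²
R₂ = (1.72×10^-8)(7.6)/(5.269e-06) = 0.02481 Ω
R = R₁ + R₂ = 0.03413 Ω
P = I²R = (23.4)² × 0.03413 = 18.7 W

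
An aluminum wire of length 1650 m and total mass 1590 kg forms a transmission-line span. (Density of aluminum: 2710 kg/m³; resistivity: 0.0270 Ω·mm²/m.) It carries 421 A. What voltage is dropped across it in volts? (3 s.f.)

52.7 V

ρ = 0.0270 Ω·mm²/m = 2.70×10^-8 Ω·m
A = m/(density·L) = 1590/(2710×1650) = 3.5559e-04 m²
R = ρL/A = (2.70×10^-8)(1650)/(3.5559e-04) = 0.1253 Ω
V = IR = 421 × 0.1253 = 52.7 V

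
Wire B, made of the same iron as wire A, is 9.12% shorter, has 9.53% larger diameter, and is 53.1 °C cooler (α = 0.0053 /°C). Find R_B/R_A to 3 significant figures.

R ∝ ρL/d² with ρ ∝ (1+αΔT), so R_B/R_A = (1 − 9.12/100) × (1 + 9.53/100)⁻² × (1 − 0.0053×53.1)
= 0.9088 × 0.8336 × 0.7186 = 0.544

0.544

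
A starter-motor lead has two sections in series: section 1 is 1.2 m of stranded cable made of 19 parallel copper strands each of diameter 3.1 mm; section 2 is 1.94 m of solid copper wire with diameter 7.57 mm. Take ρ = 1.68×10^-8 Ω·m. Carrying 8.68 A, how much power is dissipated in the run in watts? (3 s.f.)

Section 1: A_strand = π(1.5500e-03)² = 7.548e-06 m²; R₁ = ρL/(N·A_s) = (1.68×10^-8)(1.2)/(19×7.548e-06) = 1.406×10^-4 Ω
Section 2: A = π(d/2)² = π(3.7850e-03 m)² = 4.501e-05 m²
R₂ = (1.68×10^-8)(1.94)/(4.501e-05) = 7.242×10^-4 Ω
R = R₁ + R₂ = 8.647×10^-4 Ω
P = I²R = (8.68)² × 8.647×10^-4 = 0.0652 W

0.0652 W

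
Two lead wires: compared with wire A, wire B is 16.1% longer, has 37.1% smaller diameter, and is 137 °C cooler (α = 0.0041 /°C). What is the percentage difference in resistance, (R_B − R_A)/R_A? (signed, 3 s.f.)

28.6%

R ∝ ρL/d² with ρ ∝ (1+αΔT), so R_B/R_A = (1 + 16.1/100) × (1 − 37.1/100)⁻² × (1 − 0.0041×137)
= 1.161 × 2.527 × 0.4383 = 1.286
(R_B − R_A)/R_A = 1.286 − 1 = 28.6%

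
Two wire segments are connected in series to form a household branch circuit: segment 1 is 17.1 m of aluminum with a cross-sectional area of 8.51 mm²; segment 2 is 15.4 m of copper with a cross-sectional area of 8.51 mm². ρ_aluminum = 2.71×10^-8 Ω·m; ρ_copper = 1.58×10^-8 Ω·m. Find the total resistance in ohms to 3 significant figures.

0.0830 Ω

Segment 1: A = 8.51 mm² = 8.510e-06 m²
R₁ = ρL/A = (2.71×10^-8)(17.1)/(8.510e-06) = 0.05445 Ω
R₂ = (1.58×10^-8)(15.4)/(8.510e-06) = 0.02859 Ω
R = R₁ + R₂ = 0.0830 Ω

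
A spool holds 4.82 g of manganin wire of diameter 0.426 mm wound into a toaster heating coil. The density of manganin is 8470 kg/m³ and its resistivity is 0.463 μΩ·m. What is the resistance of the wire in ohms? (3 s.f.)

13.0 Ω

ρ = 0.463 μΩ·m = 4.63×10^-7 Ω·m
A = π(d/2)² = π(2.1300e-04 m)² = 1.4253e-07 m²
L = m/(density·A) = 0.00482/(8470×1.4253e-07) = 3.993 m
R = ρL/A = (4.63×10^-7)(3.993)/(1.4253e-07) = 13.0 Ω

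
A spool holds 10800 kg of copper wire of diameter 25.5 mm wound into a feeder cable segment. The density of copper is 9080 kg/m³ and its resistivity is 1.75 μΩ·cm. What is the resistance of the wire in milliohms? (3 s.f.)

79.8 mΩ

ρ = 1.75 μΩ·cm = 1.75×10^-8 Ω·m
A = π(d/2)² = π(1.2750e-02 m)² = 5.1071e-04 m²
L = m/(density·A) = 10800/(9080×5.1071e-04) = 2329 m
R = ρL/A = (1.75×10^-8)(2329)/(5.1071e-04) = 79.8 mΩ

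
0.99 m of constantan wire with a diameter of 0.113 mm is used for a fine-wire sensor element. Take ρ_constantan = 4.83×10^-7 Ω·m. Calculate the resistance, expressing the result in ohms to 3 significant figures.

47.7 Ω

A = π(d/2)² = π(5.6500e-05 m)² = 1.003e-08 m²
R = ρL/A = (4.83×10^-7)(0.99 m)/(1.003e-08 m²) = 47.7 Ω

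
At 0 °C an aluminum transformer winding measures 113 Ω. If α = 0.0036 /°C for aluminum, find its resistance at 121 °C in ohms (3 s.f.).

ΔT = 121 − 0 = 121 °C
R = R₀(1 + αΔT) = 113 × (1 + 0.0036×121) = 113 × 1.436 = 162 Ω

162 Ω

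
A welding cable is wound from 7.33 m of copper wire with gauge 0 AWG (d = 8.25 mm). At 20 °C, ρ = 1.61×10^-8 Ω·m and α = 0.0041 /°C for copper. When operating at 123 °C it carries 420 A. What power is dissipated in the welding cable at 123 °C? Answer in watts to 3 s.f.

A = π(8.25/2 mm)² = π(4.1250e-03 m)² = 5.346e-05 m²
R₍20₎ = ρL/A = (1.61×10^-8)(7.33)/(5.346e-05) = 0.002208 Ω
R₍123₎ = R₍20₎(1 + αΔT) = 0.002208 × (1 + 0.0041×103) = 0.00314 Ω
P = I²R = (420)² × 0.00314 = 554 W

554 W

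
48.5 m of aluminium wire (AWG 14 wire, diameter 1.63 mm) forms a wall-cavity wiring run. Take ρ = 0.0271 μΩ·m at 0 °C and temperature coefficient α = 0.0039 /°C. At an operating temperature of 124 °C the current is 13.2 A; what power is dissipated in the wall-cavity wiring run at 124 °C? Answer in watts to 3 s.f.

163 W

ρ = 0.0271 μΩ·m = 2.71×10^-8 Ω·m
A = π(1.63/2 mm)² = π(8.1500e-04 m)² = 2.087e-06 m²
R₍0₎ = ρL/A = (2.71×10^-8)(48.5)/(2.087e-06) = 0.6299 Ω
R₍124₎ = R₍0₎(1 + αΔT) = 0.6299 × (1 + 0.0039×124) = 0.9345 Ω
P = I²R = (13.2)² × 0.9345 = 163 W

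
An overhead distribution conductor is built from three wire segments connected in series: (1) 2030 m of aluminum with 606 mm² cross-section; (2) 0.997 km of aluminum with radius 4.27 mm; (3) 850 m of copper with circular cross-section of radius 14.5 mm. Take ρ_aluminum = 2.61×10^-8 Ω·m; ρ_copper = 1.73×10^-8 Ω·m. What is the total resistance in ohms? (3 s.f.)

0.564 Ω

Seg 1: A = 606 mm² = 6.060e-04 m²
R_1 = (2.61×10^-8)(2030)/(6.060e-04) = 0.08743 Ω
Seg 2: A = πr² = π(4.2700e-03 m)² = 5.728e-05 m²
R_2 = (2.61×10^-8)(997)/(5.728e-05) = 0.4543 Ω
Seg 3: A = πr² = π(1.4500e-02 m)² = 6.605e-04 m²
R_3 = (1.73×10^-8)(850)/(6.605e-04) = 0.02226 Ω
R_total = R_1 + R_2 + R_3 = 0.564 Ω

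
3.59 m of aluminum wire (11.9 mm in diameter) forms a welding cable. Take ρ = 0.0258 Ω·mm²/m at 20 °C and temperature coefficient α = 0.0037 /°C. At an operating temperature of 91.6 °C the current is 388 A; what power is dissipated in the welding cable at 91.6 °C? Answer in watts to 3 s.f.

159 W

ρ = 0.0258 Ω·mm²/m = 2.58×10^-8 Ω·m
A = π(d/2)² = π(5.9500e-03 m)² = 1.112e-04 m²
R₍20₎ = ρL/A = (2.58×10^-8)(3.59)/(1.112e-04) = 8.328×10^-4 Ω
R₍91.6₎ = R₍20₎(1 + αΔT) = 8.328×10^-4 × (1 + 0.0037×71.6) = 0.001053 Ω
P = I²R = (388)² × 0.001053 = 159 W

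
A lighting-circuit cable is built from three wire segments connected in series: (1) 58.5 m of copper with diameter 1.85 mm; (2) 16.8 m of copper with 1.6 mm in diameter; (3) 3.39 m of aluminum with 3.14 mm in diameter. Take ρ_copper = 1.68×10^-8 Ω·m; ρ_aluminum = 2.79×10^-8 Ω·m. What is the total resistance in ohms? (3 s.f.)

Seg 1: A = π(d/2)² = π(9.2500e-04 m)² = 2.688e-06 m²
R_1 = (1.68×10^-8)(58.5)/(2.688e-06) = 0.3656 Ω
Seg 2: A = π(d/2)² = π(8.0000e-04 m)² = 2.011e-06 m²
R_2 = (1.68×10^-8)(16.8)/(2.011e-06) = 0.1404 Ω
Seg 3: A = π(d/2)² = π(1.5700e-03 m)² = 7.744e-06 m²
R_3 = (2.79×10^-8)(3.39)/(7.744e-06) = 0.01221 Ω
R_total = R_1 + R_2 + R_3 = 0.518 Ω

0.518 Ω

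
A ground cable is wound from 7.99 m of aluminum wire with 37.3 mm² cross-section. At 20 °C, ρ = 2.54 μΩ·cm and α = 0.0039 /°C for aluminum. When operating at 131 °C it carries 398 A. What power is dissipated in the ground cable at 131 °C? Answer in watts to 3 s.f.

1230 W

ρ = 2.54 μΩ·cm = 2.54×10^-8 Ω·m
A = 37.3 mm² = 3.730e-05 m²
R₍20₎ = ρL/A = (2.54×10^-8)(7.99)/(3.730e-05) = 0.005441 Ω
R₍131₎ = R₍20₎(1 + αΔT) = 0.005441 × (1 + 0.0039×111) = 0.007796 Ω
P = I²R = (398)² × 0.007796 = 1230 W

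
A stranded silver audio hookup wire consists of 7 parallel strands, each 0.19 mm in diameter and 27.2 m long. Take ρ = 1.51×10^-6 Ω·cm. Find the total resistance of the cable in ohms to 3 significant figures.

2.07 Ω

ρ = 1.51×10^-6 Ω·cm = 1.51×10^-8 Ω·m
A_strand = π(9.5000e-05 m)² = 2.835e-08 m²
R_strand = ρL/A = (1.51×10^-8)(27.2)/(2.835e-08) = 14.49 Ω
R_total = R_strand/N = 14.49/7 = 2.07 Ω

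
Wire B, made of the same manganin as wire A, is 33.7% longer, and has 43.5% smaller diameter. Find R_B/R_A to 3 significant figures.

4.19

R ∝ L/d², so R_B/R_A = (1 + 33.7/100) × (1 − 43.5/100)⁻²
= 1.337 × 3.133 = 4.19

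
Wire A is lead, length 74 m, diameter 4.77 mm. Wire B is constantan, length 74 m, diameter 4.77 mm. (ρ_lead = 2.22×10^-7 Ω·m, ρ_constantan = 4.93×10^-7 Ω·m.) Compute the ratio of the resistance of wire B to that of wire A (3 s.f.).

R ∝ ρL/d², so R_B/R_A = (ρ_B/ρ_A)
= (4.93×10^-7/2.22×10^-7) = 2.22

2.22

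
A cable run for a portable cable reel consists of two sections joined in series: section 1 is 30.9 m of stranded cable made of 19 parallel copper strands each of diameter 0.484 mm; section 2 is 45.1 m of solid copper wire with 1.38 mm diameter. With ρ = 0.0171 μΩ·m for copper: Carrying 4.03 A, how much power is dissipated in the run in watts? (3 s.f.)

ρ = 0.0171 μΩ·m = 1.71×10^-8 Ω·m
Section 1: A_strand = π(2.4200e-04)² = 1.840e-07 m²; R₁ = ρL/(N·A_s) = (1.71×10^-8)(30.9)/(19×1.840e-07) = 0.1512 Ω
Section 2: A = π(d/2)² = π(6.9000e-04 m)² = 1.496e-06 m²
R₂ = (1.71×10^-8)(45.1)/(1.496e-06) = 0.5156 Ω
R = R₁ + R₂ = 0.6668 Ω
P = I²R = (4.03)² × 0.6668 = 10.8 W

10.8 W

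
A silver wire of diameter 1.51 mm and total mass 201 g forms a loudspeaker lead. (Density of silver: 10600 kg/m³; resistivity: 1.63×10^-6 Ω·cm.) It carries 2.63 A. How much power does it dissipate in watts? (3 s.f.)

0.667 W

ρ = 1.63×10^-6 Ω·cm = 1.63×10^-8 Ω·m
A = π(d/2)² = π(7.5500e-04 m)² = 1.7908e-06 m²
L = m/(density·A) = 0.201/(10600×1.7908e-06) = 10.59 m
R = ρL/A = (1.63×10^-8)(10.59)/(1.7908e-06) = 0.09638 Ω
P = I²R = (2.63)² × 0.09638 = 0.667 W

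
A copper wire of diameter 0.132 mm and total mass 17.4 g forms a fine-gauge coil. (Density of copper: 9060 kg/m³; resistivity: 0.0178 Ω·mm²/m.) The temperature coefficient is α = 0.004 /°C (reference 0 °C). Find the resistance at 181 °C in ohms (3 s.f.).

ρ = 0.0178 Ω·mm²/m = 1.78×10^-8 Ω·m
A = π(d/2)² = π(6.6000e-05 m)² = 1.3685e-08 m²
L = m/(density·A) = 0.0174/(9060×1.3685e-08) = 140.3 m
R = ρL/A = (1.78×10^-8)(140.3)/(1.3685e-08) = 182.5 Ω
R(181 °C) = 182.5 × (1 + 0.004×181) = 315 Ω

315 Ω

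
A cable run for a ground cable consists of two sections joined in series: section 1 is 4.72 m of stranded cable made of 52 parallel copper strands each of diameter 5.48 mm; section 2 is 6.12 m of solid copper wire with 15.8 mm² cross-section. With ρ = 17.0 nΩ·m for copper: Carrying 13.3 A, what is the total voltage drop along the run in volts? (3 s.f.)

ρ = 17.0 nΩ·m = 1.70×10^-8 Ω·m
Section 1: A_strand = π(2.7400e-03)² = 2.359e-05 m²; R₁ = ρL/(N·A_s) = (1.70×10^-8)(4.72)/(52×2.359e-05) = 6.542×10^-5 Ω
Section 2: A = 15.8 mm² = 1.580e-05 m²
R₂ = (1.70×10^-8)(6.12)/(1.580e-05) = 0.006585 Ω
R = R₁ + R₂ = 0.00665 Ω
V = IR = 13.3 × 0.00665 = 0.0884 V

0.0884 V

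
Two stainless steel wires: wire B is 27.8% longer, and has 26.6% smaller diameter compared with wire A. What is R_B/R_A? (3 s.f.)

R ∝ L/d², so R_B/R_A = (1 + 27.8/100) × (1 − 26.6/100)⁻²
= 1.278 × 1.856 = 2.37

2.37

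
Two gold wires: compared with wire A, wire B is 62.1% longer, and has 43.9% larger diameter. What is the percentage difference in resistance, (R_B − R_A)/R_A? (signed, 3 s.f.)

-21.7%

R ∝ L/d², so R_B/R_A = (1 + 62.1/100) × (1 + 43.9/100)⁻²
= 1.621 × 0.4829 = 0.7828
(R_B − R_A)/R_A = 0.7828 − 1 = -21.7%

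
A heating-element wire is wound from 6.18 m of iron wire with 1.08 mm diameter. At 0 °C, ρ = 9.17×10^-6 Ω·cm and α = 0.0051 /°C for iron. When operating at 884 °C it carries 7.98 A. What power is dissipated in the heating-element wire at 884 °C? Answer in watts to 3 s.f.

217 W

ρ = 9.17×10^-6 Ω·cm = 9.17×10^-8 Ω·m
A = π(d/2)² = π(5.4000e-04 m)² = 9.161e-07 m²
R₍0₎ = ρL/A = (9.17×10^-8)(6.18)/(9.161e-07) = 0.6186 Ω
R₍884₎ = R₍0₎(1 + αΔT) = 0.6186 × (1 + 0.0051×884) = 3.408 Ω
P = I²R = (7.98)² × 3.408 = 217 W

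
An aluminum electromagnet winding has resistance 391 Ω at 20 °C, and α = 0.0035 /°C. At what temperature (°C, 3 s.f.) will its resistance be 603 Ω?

175 °C

R = R₀(1 + α(T − T₀)) ⇒ T = T₀ + (R/R₀ − 1)/α
T = 20 + (603/391 − 1)/0.0035 = 20 + (0.5422)/0.0035 = 175 °C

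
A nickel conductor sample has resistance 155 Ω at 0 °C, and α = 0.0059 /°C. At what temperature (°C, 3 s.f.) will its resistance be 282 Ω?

R = R₀(1 + α(T − T₀)) ⇒ T = T₀ + (R/R₀ − 1)/α
T = 0 + (282/155 − 1)/0.0059 = 0 + (0.8194)/0.0059 = 139 °C

139 °C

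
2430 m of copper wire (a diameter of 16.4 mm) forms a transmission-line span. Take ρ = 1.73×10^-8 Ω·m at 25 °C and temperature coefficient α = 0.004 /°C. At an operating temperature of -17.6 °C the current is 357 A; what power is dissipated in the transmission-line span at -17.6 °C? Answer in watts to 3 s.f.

A = π(d/2)² = π(8.2000e-03 m)² = 2.112e-04 m²
R₍25₎ = ρL/A = (1.73×10^-8)(2430)/(2.112e-04) = 0.199 Ω
R₍-17.6₎ = R₍25₎(1 + αΔT) = 0.199 × (1 + 0.004×-42.6) = 0.1651 Ω
P = I²R = (357)² × 0.1651 = 21000 W

21000 W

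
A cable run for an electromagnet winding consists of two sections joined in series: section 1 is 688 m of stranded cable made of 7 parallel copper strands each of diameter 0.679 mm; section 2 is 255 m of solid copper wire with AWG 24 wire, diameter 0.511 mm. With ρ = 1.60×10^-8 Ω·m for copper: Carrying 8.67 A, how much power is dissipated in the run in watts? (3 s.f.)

1820 W

Section 1: A_strand = π(3.3950e-04)² = 3.621e-07 m²; R₁ = ρL/(N·A_s) = (1.60×10^-8)(688)/(7×3.621e-07) = 4.343 Ω
Section 2: A = π(0.511/2 mm)² = π(2.5550e-04 m)² = 2.051e-07 m²
R₂ = (1.60×10^-8)(255)/(2.051e-07) = 19.89 Ω
R = R₁ + R₂ = 24.24 Ω
P = I²R = (8.67)² × 24.24 = 1820 W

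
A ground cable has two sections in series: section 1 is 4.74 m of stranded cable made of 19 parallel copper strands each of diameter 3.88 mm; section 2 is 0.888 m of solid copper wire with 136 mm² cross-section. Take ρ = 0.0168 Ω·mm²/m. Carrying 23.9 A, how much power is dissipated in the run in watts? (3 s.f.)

ρ = 0.0168 Ω·mm²/m = 1.68×10^-8 Ω·m
Section 1: A_strand = π(1.9400e-03)² = 1.182e-05 m²; R₁ = ρL/(N·A_s) = (1.68×10^-8)(4.74)/(19×1.182e-05) = 3.545×10^-4 Ω
Section 2: A = 136 mm² = 1.360e-04 m²
R₂ = (1.68×10^-8)(0.888)/(1.360e-04) = 1.097×10^-4 Ω
R = R₁ + R₂ = 4.642×10^-4 Ω
P = I²R = (23.9)² × 4.642×10^-4 = 0.265 W

0.265 W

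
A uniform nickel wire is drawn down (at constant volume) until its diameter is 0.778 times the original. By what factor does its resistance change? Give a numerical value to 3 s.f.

2.73

Volume constant ⇒ L' = L/r² with r = 0.778. R' = ρL'/A' = ρ(L/r²)/(πr²d₀²/4) = R/r⁴.
Factor = 2.73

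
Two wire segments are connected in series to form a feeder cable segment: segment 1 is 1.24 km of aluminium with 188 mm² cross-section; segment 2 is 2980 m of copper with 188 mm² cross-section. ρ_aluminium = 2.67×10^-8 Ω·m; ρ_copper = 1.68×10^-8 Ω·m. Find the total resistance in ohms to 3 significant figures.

Segment 1: A = 188 mm² = 1.880e-04 m²
R₁ = ρL/A = (2.67×10^-8)(1240)/(1.880e-04) = 0.1761 Ω
R₂ = (1.68×10^-8)(2980)/(1.880e-04) = 0.2663 Ω
R = R₁ + R₂ = 0.442 Ω

0.442 Ω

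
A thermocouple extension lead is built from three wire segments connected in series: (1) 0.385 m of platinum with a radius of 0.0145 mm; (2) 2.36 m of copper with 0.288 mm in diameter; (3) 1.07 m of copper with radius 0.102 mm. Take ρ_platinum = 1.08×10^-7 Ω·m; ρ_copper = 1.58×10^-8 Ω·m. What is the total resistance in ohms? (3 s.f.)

Seg 1: A = πr² = π(1.4500e-05 m)² = 6.605e-10 m²
R_1 = (1.08×10^-7)(0.385)/(6.605e-10) = 62.95 Ω
Seg 2: A = π(d/2)² = π(1.4400e-04 m)² = 6.514e-08 m²
R_2 = (1.58×10^-8)(2.36)/(6.514e-08) = 0.5724 Ω
Seg 3: A = πr² = π(1.0200e-04 m)² = 3.269e-08 m²
R_3 = (1.58×10^-8)(1.07)/(3.269e-08) = 0.5172 Ω
R_total = R_1 + R_2 + R_3 = 64.0 Ω

64.0 Ω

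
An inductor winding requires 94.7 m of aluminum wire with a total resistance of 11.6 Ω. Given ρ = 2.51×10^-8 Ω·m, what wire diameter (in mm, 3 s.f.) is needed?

0.511 mm

A = ρL/R = (2.51×10^-8)(94.7)/(11.6) = 2.049e-07 m²
d = 2√(A/π) = 5.108e-04 m = 0.511 mm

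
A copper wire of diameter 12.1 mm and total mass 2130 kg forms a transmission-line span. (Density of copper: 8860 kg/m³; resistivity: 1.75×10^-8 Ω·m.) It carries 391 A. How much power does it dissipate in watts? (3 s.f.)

48600 W

A = π(d/2)² = π(6.0500e-03 m)² = 1.1499e-04 m²
L = m/(density·A) = 2130/(8860×1.1499e-04) = 2091 m
R = ρL/A = (1.75×10^-8)(2091)/(1.1499e-04) = 0.3182 Ω
P = I²R = (391)² × 0.3182 = 48600 W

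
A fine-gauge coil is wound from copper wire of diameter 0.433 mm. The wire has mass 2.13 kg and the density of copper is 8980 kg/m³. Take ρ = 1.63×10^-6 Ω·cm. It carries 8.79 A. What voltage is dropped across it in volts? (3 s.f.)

ρ = 1.63×10^-6 Ω·cm = 1.63×10^-8 Ω·m
A = π(d/2)² = π(2.1650e-04 m)² = 1.4725e-07 m²
L = m/(density·A) = 2.13/(8980×1.4725e-07) = 1611 m
R = ρL/A = (1.63×10^-8)(1611)/(1.4725e-07) = 178.3 Ω
V = IR = 8.79 × 178.3 = 1570 V

1570 V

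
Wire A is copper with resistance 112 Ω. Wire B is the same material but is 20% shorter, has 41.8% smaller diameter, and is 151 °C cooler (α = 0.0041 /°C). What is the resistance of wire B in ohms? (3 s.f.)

R ∝ ρL/d² with ρ ∝ (1+αΔT), so R_B/R_A = (1 − 20/100) × (1 − 41.8/100)⁻² × (1 − 0.0041×151)
= 0.8 × 2.952 × 0.3809 = 0.8996
R_B = 0.8996 × 112 = 101 Ω

101 Ω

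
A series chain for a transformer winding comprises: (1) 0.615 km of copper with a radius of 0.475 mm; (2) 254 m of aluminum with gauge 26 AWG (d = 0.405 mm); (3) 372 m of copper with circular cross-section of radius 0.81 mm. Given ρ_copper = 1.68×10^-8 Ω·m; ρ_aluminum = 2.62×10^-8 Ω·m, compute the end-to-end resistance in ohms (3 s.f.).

69.3 Ω

Seg 1: A = πr² = π(4.7500e-04 m)² = 7.088e-07 m²
R_1 = (1.68×10^-8)(615)/(7.088e-07) = 14.58 Ω
Seg 2: A = π(0.405/2 mm)² = π(2.0250e-04 m)² = 1.288e-07 m²
R_2 = (2.62×10^-8)(254)/(1.288e-07) = 51.66 Ω
Seg 3: A = πr² = π(8.1000e-04 m)² = 2.061e-06 m²
R_3 = (1.68×10^-8)(372)/(2.061e-06) = 3.032 Ω
R_total = R_1 + R_2 + R_3 = 69.3 Ω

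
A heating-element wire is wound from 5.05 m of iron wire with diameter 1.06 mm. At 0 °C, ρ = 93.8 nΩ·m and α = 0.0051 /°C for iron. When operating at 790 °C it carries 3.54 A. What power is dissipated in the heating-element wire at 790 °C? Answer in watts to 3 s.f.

33.8 W

ρ = 93.8 nΩ·m = 9.38×10^-8 Ω·m
A = π(d/2)² = π(5.3000e-04 m)² = 8.825e-07 m²
R₍0₎ = ρL/A = (9.38×10^-8)(5.05)/(8.825e-07) = 0.5368 Ω
R₍790₎ = R₍0₎(1 + αΔT) = 0.5368 × (1 + 0.0051×790) = 2.699 Ω
P = I²R = (3.54)² × 2.699 = 33.8 W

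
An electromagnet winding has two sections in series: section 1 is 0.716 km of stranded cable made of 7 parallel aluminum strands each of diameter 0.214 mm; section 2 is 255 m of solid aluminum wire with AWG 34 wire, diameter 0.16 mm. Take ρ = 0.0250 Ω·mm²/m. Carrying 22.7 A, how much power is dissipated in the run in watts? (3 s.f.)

2.00×10^5 W

ρ = 0.0250 Ω·mm²/m = 2.50×10^-8 Ω·m
Section 1: A_strand = π(1.0700e-04)² = 3.597e-08 m²; R₁ = ρL/(N·A_s) = (2.50×10^-8)(716)/(7×3.597e-08) = 71.09 Ω
Section 2: A = π(0.16/2 mm)² = π(8.0000e-05 m)² = 2.011e-08 m²
R₂ = (2.50×10^-8)(255)/(2.011e-08) = 317.1 Ω
R = R₁ + R₂ = 388.2 Ω
P = I²R = (22.7)² × 388.2 = 2.00×10^5 W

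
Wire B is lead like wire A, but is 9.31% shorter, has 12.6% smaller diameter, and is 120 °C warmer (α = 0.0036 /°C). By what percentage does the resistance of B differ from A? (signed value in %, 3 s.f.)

R ∝ ρL/d² with ρ ∝ (1+αΔT), so R_B/R_A = (1 − 9.31/100) × (1 − 12.6/100)⁻² × (1 + 0.0036×120)
= 0.9069 × 1.309 × 1.432 = 1.7
(R_B − R_A)/R_A = 1.7 − 1 = 70.0%

70.0%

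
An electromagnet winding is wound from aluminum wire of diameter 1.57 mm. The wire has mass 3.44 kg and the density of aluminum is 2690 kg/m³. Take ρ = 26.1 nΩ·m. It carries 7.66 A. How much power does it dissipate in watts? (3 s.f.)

523 W

ρ = 26.1 nΩ·m = 2.61×10^-8 Ω·m
A = π(d/2)² = π(7.8500e-04 m)² = 1.9359e-06 m²
L = m/(density·A) = 3.44/(2690×1.9359e-06) = 660.6 m
R = ρL/A = (2.61×10^-8)(660.6)/(1.9359e-06) = 8.906 Ω
P = I²R = (7.66)² × 8.906 = 523 W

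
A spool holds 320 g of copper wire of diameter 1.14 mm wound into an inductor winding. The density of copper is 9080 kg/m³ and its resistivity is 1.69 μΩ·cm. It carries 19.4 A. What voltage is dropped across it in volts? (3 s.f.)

11.1 V

ρ = 1.69 μΩ·cm = 1.69×10^-8 Ω·m
A = π(d/2)² = π(5.7000e-04 m)² = 1.0207e-06 m²
L = m/(density·A) = 0.32/(9080×1.0207e-06) = 34.53 m
R = ρL/A = (1.69×10^-8)(34.53)/(1.0207e-06) = 0.5717 Ω
V = IR = 19.4 × 0.5717 = 11.1 V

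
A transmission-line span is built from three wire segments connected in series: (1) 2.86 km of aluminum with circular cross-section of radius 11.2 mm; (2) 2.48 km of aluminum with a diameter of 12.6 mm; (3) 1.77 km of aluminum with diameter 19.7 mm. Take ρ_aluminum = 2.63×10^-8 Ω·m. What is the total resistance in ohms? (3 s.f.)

0.867 Ω

Seg 1: A = πr² = π(1.1200e-02 m)² = 3.941e-04 m²
R_1 = (2.63×10^-8)(2860)/(3.941e-04) = 0.1909 Ω
Seg 2: A = π(d/2)² = π(6.3000e-03 m)² = 1.247e-04 m²
R_2 = (2.63×10^-8)(2480)/(1.247e-04) = 0.5231 Ω
Seg 3: A = π(d/2)² = π(9.8500e-03 m)² = 3.048e-04 m²
R_3 = (2.63×10^-8)(1770)/(3.048e-04) = 0.1527 Ω
R_total = R_1 + R_2 + R_3 = 0.867 Ω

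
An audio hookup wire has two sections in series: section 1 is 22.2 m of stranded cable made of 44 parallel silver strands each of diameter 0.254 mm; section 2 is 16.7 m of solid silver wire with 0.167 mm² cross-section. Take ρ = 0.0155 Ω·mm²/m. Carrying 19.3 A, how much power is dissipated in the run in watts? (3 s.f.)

635 W

ρ = 0.0155 Ω·mm²/m = 1.55×10^-8 Ω·m
Section 1: A_strand = π(1.2700e-04)² = 5.067e-08 m²; R₁ = ρL/(N·A_s) = (1.55×10^-8)(22.2)/(44×5.067e-08) = 0.1543 Ω
Section 2: A = 0.167 mm² = 1.670e-07 m²
R₂ = (1.55×10^-8)(16.7)/(1.670e-07) = 1.55 Ω
R = R₁ + R₂ = 1.704 Ω
P = I²R = (19.3)² × 1.704 = 635 W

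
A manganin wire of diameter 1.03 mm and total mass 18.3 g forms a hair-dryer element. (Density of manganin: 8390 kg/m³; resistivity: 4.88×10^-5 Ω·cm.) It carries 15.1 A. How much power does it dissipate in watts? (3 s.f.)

ρ = 4.88×10^-5 Ω·cm = 4.88×10^-7 Ω·m
A = π(d/2)² = π(5.1500e-04 m)² = 8.3323e-07 m²
L = m/(density·A) = 0.0183/(8390×8.3323e-07) = 2.618 m
R = ρL/A = (4.88×10^-7)(2.618)/(8.3323e-07) = 1.533 Ω
P = I²R = (15.1)² × 1.533 = 350 W

350 W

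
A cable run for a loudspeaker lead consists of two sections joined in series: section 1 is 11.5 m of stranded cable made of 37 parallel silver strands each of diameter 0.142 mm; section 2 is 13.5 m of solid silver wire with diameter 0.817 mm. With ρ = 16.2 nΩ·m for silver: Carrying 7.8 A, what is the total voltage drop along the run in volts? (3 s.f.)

ρ = 16.2 nΩ·m = 1.62×10^-8 Ω·m
Section 1: A_strand = π(7.1000e-05)² = 1.584e-08 m²; R₁ = ρL/(N·A_s) = (1.62×10^-8)(11.5)/(37×1.584e-08) = 0.3179 Ω
Section 2: A = π(d/2)² = π(4.0850e-04 m)² = 5.242e-07 m²
R₂ = (1.62×10^-8)(13.5)/(5.242e-07) = 0.4172 Ω
R = R₁ + R₂ = 0.7351 Ω
V = IR = 7.8 × 0.7351 = 5.73 V

5.73 V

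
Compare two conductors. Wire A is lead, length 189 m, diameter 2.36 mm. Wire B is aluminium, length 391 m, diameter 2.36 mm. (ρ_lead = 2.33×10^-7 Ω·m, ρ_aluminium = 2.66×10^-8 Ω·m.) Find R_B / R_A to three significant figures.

R ∝ ρL/d², so R_B/R_A = (ρ_B/ρ_A) × (L_B/L_A)
= (2.66×10^-8/2.33×10^-7) × (391/189) = 0.236

0.236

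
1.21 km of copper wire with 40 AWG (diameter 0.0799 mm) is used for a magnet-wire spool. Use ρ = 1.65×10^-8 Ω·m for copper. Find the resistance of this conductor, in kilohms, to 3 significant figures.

3.98 kΩ

A = π(0.0799/2 mm)² = π(3.9950e-05 m)² = 5.014e-09 m²
R = ρL/A = (1.65×10^-8)(1210 m)/(5.014e-09 m²) = 3.98 kΩ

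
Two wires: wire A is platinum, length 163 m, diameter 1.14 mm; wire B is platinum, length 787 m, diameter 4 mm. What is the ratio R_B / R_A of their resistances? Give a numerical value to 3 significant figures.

0.392

R ∝ ρL/d², so R_B/R_A = (L_B/L_A) × (d_A/d_B)²
= (787/163) × (1.14/4)² = 0.392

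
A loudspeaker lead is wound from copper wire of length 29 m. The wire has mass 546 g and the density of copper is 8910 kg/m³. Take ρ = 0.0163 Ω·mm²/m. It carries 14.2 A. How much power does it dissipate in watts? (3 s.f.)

45.1 W

ρ = 0.0163 Ω·mm²/m = 1.63×10^-8 Ω·m
A = m/(density·L) = 0.546/(8910×29) = 2.1131e-06 m²
R = ρL/A = (1.63×10^-8)(29)/(2.1131e-06) = 0.2237 Ω
P = I²R = (14.2)² × 0.2237 = 45.1 W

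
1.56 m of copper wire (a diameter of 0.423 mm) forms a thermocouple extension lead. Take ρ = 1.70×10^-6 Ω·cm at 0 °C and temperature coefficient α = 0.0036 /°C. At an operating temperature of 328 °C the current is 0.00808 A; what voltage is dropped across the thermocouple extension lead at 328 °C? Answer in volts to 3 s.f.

ρ = 1.70×10^-6 Ω·cm = 1.70×10^-8 Ω·m
A = π(d/2)² = π(2.1150e-04 m)² = 1.405e-07 m²
R₍0₎ = ρL/A = (1.70×10^-8)(1.56)/(1.405e-07) = 0.1887 Ω
R₍328₎ = R₍0₎(1 + αΔT) = 0.1887 × (1 + 0.0036×328) = 0.4115 Ω
V = IR = 0.00808 × 0.4115 = 0.00333 V

0.00333 V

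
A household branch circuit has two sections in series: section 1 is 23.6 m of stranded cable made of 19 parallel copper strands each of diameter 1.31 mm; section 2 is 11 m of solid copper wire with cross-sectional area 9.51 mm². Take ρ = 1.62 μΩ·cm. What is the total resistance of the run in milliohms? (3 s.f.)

33.7 mΩ

ρ = 1.62 μΩ·cm = 1.62×10^-8 Ω·m
Section 1: A_strand = π(6.5500e-04)² = 1.348e-06 m²; R₁ = ρL/(N·A_s) = (1.62×10^-8)(23.6)/(19×1.348e-06) = 0.01493 Ω
Section 2: A = 9.51 mm² = 9.510e-06 m²
R₂ = (1.62×10^-8)(11)/(9.510e-06) = 0.01874 Ω
R = R₁ + R₂ = 33.7 mΩ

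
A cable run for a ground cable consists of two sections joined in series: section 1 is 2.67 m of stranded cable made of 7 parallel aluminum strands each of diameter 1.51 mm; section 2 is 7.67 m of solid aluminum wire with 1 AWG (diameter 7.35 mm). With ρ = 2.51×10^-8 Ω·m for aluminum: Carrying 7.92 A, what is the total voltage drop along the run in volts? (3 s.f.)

Section 1: A_strand = π(7.5500e-04)² = 1.791e-06 m²; R₁ = ρL/(N·A_s) = (2.51×10^-8)(2.67)/(7×1.791e-06) = 0.005346 Ω
Section 2: A = π(7.35/2 mm)² = π(3.6750e-03 m)² = 4.243e-05 m²
R₂ = (2.51×10^-8)(7.67)/(4.243e-05) = 0.004537 Ω
R = R₁ + R₂ = 0.009884 Ω
V = IR = 7.92 × 0.009884 = 0.0783 V

0.0783 V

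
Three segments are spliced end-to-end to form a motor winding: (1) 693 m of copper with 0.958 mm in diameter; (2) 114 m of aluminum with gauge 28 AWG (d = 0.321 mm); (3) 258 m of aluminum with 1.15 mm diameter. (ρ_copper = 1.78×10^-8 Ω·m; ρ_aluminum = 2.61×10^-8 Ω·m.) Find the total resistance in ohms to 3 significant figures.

60.4 Ω

Seg 1: A = π(d/2)² = π(4.7900e-04 m)² = 7.208e-07 m²
R_1 = (1.78×10^-8)(693)/(7.208e-07) = 17.11 Ω
Seg 2: A = π(0.321/2 mm)² = π(1.6050e-04 m)² = 8.093e-08 m²
R_2 = (2.61×10^-8)(114)/(8.093e-08) = 36.77 Ω
Seg 3: A = π(d/2)² = π(5.7500e-04 m)² = 1.039e-06 m²
R_3 = (2.61×10^-8)(258)/(1.039e-06) = 6.483 Ω
R_total = R_1 + R_2 + R_3 = 60.4 Ω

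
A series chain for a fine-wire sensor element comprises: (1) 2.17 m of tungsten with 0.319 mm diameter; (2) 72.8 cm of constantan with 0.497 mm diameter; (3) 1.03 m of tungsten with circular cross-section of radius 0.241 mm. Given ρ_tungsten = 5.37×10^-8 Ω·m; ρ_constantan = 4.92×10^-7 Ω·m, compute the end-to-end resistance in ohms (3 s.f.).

Seg 1: A = π(d/2)² = π(1.5950e-04 m)² = 7.992e-08 m²
R_1 = (5.37×10^-8)(2.17)/(7.992e-08) = 1.458 Ω
Seg 2: A = π(d/2)² = π(2.4850e-04 m)² = 1.940e-07 m²
R_2 = (4.92×10^-7)(0.728)/(1.940e-07) = 1.846 Ω
Seg 3: A = πr² = π(2.4100e-04 m)² = 1.825e-07 m²
R_3 = (5.37×10^-8)(1.03)/(1.825e-07) = 0.3031 Ω
R_total = R_1 + R_2 + R_3 = 3.61 Ω

3.61 Ω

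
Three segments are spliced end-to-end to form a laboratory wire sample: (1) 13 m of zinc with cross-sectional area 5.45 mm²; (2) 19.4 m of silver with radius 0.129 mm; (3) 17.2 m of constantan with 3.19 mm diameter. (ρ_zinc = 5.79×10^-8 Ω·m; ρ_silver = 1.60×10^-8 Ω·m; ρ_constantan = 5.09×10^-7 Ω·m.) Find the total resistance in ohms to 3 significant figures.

Seg 1: A = 5.45 mm² = 5.450e-06 m²
R_1 = (5.79×10^-8)(13)/(5.450e-06) = 0.1381 Ω
Seg 2: A = πr² = π(1.2900e-04 m)² = 5.228e-08 m²
R_2 = (1.60×10^-8)(19.4)/(5.228e-08) = 5.937 Ω
Seg 3: A = π(d/2)² = π(1.5950e-03 m)² = 7.992e-06 m²
R_3 = (5.09×10^-7)(17.2)/(7.992e-06) = 1.095 Ω
R_total = R_1 + R_2 + R_3 = 7.17 Ω

7.17 Ω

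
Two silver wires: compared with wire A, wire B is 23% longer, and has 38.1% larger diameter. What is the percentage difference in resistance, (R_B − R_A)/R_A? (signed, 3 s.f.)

-35.5%

R ∝ L/d², so R_B/R_A = (1 + 23/100) × (1 + 38.1/100)⁻²
= 1.23 × 0.5243 = 0.6449
(R_B − R_A)/R_A = 0.6449 − 1 = -35.5%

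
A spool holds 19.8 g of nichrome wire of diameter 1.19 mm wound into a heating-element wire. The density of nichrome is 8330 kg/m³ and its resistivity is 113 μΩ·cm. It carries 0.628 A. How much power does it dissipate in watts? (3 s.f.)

0.856 W

ρ = 113 μΩ·cm = 1.13×10^-6 Ω·m
A = π(d/2)² = π(5.9500e-04 m)² = 1.1122e-06 m²
L = m/(density·A) = 0.0198/(8330×1.1122e-06) = 2.137 m
R = ρL/A = (1.13×10^-6)(2.137)/(1.1122e-06) = 2.171 Ω
P = I²R = (0.628)² × 2.171 = 0.856 W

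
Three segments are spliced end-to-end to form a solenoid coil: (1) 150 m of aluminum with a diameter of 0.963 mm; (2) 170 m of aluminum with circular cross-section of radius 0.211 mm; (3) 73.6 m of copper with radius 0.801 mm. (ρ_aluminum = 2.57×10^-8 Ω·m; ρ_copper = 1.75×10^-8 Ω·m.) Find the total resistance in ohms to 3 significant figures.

Seg 1: A = π(d/2)² = π(4.8150e-04 m)² = 7.284e-07 m²
R_1 = (2.57×10^-8)(150)/(7.284e-07) = 5.293 Ω
Seg 2: A = πr² = π(2.1100e-04 m)² = 1.399e-07 m²
R_2 = (2.57×10^-8)(170)/(1.399e-07) = 31.24 Ω
Seg 3: A = πr² = π(8.0100e-04 m)² = 2.016e-06 m²
R_3 = (1.75×10^-8)(73.6)/(2.016e-06) = 0.639 Ω
R_total = R_1 + R_2 + R_3 = 37.2 Ω

37.2 Ω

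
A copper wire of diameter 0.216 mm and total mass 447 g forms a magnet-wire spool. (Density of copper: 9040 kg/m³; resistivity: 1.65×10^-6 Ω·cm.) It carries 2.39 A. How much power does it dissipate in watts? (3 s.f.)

3470 W

ρ = 1.65×10^-6 Ω·cm = 1.65×10^-8 Ω·m
A = π(d/2)² = π(1.0800e-04 m)² = 3.6644e-08 m²
L = m/(density·A) = 0.447/(9040×3.6644e-08) = 1349 m
R = ρL/A = (1.65×10^-8)(1349)/(3.6644e-08) = 607.6 Ω
P = I²R = (2.39)² × 607.6 = 3470 W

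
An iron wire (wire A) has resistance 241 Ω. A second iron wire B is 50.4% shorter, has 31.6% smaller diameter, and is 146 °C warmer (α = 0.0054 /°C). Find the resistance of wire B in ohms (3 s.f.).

457 Ω

R ∝ ρL/d² with ρ ∝ (1+αΔT), so R_B/R_A = (1 − 50.4/100) × (1 − 31.6/100)⁻² × (1 + 0.0054×146)
= 0.496 × 2.137 × 1.788 = 1.896
R_B = 1.896 × 241 = 457 Ω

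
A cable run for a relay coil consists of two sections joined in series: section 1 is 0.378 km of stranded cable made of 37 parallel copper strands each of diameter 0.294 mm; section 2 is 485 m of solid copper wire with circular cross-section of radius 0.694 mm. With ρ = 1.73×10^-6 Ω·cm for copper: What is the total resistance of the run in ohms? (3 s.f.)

ρ = 1.73×10^-6 Ω·cm = 1.73×10^-8 Ω·m
Section 1: A_strand = π(1.4700e-04)² = 6.789e-08 m²; R₁ = ρL/(N·A_s) = (1.73×10^-8)(378)/(37×6.789e-08) = 2.603 Ω
Section 2: A = πr² = π(6.9400e-04 m)² = 1.513e-06 m²
R₂ = (1.73×10^-8)(485)/(1.513e-06) = 5.545 Ω
R = R₁ + R₂ = 8.15 Ω

8.15 Ω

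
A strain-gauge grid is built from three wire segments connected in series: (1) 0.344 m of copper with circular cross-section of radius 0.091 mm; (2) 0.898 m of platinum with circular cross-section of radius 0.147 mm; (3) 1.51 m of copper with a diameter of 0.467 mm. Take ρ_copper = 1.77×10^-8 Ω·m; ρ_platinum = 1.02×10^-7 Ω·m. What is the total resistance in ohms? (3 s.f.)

Seg 1: A = πr² = π(9.1000e-05 m)² = 2.602e-08 m²
R_1 = (1.77×10^-8)(0.344)/(2.602e-08) = 0.234 Ω
Seg 2: A = πr² = π(1.4700e-04 m)² = 6.789e-08 m²
R_2 = (1.02×10^-7)(0.898)/(6.789e-08) = 1.349 Ω
Seg 3: A = π(d/2)² = π(2.3350e-04 m)² = 1.713e-07 m²
R_3 = (1.77×10^-8)(1.51)/(1.713e-07) = 0.156 Ω
R_total = R_1 + R_2 + R_3 = 1.74 Ω

1.74 Ω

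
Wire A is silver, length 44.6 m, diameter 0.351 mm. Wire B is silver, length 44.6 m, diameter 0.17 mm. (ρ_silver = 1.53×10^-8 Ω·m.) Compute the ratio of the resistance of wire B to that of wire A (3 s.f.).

4.26

R ∝ ρL/d², so R_B/R_A = (d_A/d_B)²
= (0.351/0.17)² = 4.26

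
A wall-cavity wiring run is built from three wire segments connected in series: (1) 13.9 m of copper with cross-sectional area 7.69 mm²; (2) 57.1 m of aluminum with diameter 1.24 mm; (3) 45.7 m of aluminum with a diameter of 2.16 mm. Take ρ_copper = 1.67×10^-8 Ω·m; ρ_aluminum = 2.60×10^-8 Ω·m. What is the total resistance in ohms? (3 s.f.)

1.58 Ω

Seg 1: A = 7.69 mm² = 7.690e-06 m²
R_1 = (1.67×10^-8)(13.9)/(7.690e-06) = 0.03019 Ω
Seg 2: A = π(d/2)² = π(6.2000e-04 m)² = 1.208e-06 m²
R_2 = (2.60×10^-8)(57.1)/(1.208e-06) = 1.229 Ω
Seg 3: A = π(d/2)² = π(1.0800e-03 m)² = 3.664e-06 m²
R_3 = (2.60×10^-8)(45.7)/(3.664e-06) = 0.3243 Ω
R_total = R_1 + R_2 + R_3 = 1.58 Ω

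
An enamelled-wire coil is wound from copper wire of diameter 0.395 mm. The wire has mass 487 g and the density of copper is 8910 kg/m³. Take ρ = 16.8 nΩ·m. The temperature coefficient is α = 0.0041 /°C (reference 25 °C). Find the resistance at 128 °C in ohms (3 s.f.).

87.0 Ω

ρ = 16.8 nΩ·m = 1.68×10^-8 Ω·m
A = π(d/2)² = π(1.9750e-04 m)² = 1.2254e-07 m²
L = m/(density·A) = 0.487/(8910×1.2254e-07) = 446 m
R = ρL/A = (1.68×10^-8)(446)/(1.2254e-07) = 61.15 Ω
R(128 °C) = 61.15 × (1 + 0.0041×103) = 87.0 Ω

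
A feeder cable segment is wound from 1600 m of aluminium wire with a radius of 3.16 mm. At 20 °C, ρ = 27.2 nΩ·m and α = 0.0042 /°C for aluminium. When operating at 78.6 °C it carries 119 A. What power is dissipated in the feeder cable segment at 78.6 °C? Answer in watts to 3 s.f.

24500 W

ρ = 27.2 nΩ·m = 2.72×10^-8 Ω·m
A = πr² = π(3.1600e-03 m)² = 3.137e-05 m²
R₍20₎ = ρL/A = (2.72×10^-8)(1600)/(3.137e-05) = 1.387 Ω
R₍78.6₎ = R₍20₎(1 + αΔT) = 1.387 × (1 + 0.0042×58.6) = 1.729 Ω
P = I²R = (119)² × 1.729 = 24500 W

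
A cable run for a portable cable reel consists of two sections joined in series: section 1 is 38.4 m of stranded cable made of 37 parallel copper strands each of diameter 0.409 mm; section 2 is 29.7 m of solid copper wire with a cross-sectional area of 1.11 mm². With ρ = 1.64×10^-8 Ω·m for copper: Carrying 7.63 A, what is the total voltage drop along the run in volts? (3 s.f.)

Section 1: A_strand = π(2.0450e-04)² = 1.314e-07 m²; R₁ = ρL/(N·A_s) = (1.64×10^-8)(38.4)/(37×1.314e-07) = 0.1295 Ω
Section 2: A = 1.11 mm² = 1.110e-06 m²
R₂ = (1.64×10^-8)(29.7)/(1.110e-06) = 0.4388 Ω
R = R₁ + R₂ = 0.5684 Ω
V = IR = 7.63 × 0.5684 = 4.34 V

4.34 V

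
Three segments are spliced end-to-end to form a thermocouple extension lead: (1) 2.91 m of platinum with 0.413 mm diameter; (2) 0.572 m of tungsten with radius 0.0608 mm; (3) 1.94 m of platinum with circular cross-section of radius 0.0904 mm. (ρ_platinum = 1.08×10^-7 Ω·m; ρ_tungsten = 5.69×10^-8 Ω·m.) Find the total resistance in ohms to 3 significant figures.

13.3 Ω

Seg 1: A = π(d/2)² = π(2.0650e-04 m)² = 1.340e-07 m²
R_1 = (1.08×10^-7)(2.91)/(1.340e-07) = 2.346 Ω
Seg 2: A = πr² = π(6.0800e-05 m)² = 1.161e-08 m²
R_2 = (5.69×10^-8)(0.572)/(1.161e-08) = 2.803 Ω
Seg 3: A = πr² = π(9.0400e-05 m)² = 2.567e-08 m²
R_3 = (1.08×10^-7)(1.94)/(2.567e-08) = 8.161 Ω
R_total = R_1 + R_2 + R_3 = 13.3 Ω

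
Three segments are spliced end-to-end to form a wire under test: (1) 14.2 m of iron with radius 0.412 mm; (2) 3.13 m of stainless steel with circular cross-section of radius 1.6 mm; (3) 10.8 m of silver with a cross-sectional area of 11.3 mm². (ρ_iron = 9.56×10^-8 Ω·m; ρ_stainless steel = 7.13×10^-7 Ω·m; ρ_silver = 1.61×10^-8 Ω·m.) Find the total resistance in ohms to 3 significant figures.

Seg 1: A = πr² = π(4.1200e-04 m)² = 5.333e-07 m²
R_1 = (9.56×10^-8)(14.2)/(5.333e-07) = 2.546 Ω
Seg 2: A = πr² = π(1.6000e-03 m)² = 8.042e-06 m²
R_2 = (7.13×10^-7)(3.13)/(8.042e-06) = 0.2775 Ω
Seg 3: A = 11.3 mm² = 1.130e-05 m²
R_3 = (1.61×10^-8)(10.8)/(1.130e-05) = 0.01539 Ω
R_total = R_1 + R_2 + R_3 = 2.84 Ω

2.84 Ω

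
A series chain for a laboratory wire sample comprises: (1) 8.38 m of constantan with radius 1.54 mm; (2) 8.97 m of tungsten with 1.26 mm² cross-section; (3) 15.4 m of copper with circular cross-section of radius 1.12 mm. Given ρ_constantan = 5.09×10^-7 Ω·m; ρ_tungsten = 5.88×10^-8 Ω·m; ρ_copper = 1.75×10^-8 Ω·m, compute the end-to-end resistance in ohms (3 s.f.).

1.06 Ω

Seg 1: A = πr² = π(1.5400e-03 m)² = 7.451e-06 m²
R_1 = (5.09×10^-7)(8.38)/(7.451e-06) = 0.5725 Ω
Seg 2: A = 1.26 mm² = 1.260e-06 m²
R_2 = (5.88×10^-8)(8.97)/(1.260e-06) = 0.4186 Ω
Seg 3: A = πr² = π(1.1200e-03 m)² = 3.941e-06 m²
R_3 = (1.75×10^-8)(15.4)/(3.941e-06) = 0.06839 Ω
R_total = R_1 + R_2 + R_3 = 1.06 Ω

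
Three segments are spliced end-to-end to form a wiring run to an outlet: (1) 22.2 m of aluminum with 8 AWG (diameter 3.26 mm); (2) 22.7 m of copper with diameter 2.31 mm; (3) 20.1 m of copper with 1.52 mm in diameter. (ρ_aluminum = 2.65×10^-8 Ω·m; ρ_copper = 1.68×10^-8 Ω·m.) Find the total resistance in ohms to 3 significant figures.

0.348 Ω

Seg 1: A = π(3.26/2 mm)² = π(1.6300e-03 m)² = 8.347e-06 m²
R_1 = (2.65×10^-8)(22.2)/(8.347e-06) = 0.07048 Ω
Seg 2: A = π(d/2)² = π(1.1550e-03 m)² = 4.191e-06 m²
R_2 = (1.68×10^-8)(22.7)/(4.191e-06) = 0.091 Ω
Seg 3: A = π(d/2)² = π(7.6000e-04 m)² = 1.815e-06 m²
R_3 = (1.68×10^-8)(20.1)/(1.815e-06) = 0.1861 Ω
R_total = R_1 + R_2 + R_3 = 0.348 Ω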